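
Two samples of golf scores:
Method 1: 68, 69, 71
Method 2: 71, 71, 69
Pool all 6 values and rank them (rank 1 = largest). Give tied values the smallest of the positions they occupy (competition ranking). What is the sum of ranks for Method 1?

Sorted (descending): 71, 71, 71, 69, 69, 68
The 3 values of 71 occupy positions 1–3 → each gets rank 1.
The 2 values of 69 occupy positions 4–5 → each gets rank 4.
Method 1 values → pooled ranks: 68→6, 69→4, 71→1
Rank sum = 6 + 4 + 1 = 11

11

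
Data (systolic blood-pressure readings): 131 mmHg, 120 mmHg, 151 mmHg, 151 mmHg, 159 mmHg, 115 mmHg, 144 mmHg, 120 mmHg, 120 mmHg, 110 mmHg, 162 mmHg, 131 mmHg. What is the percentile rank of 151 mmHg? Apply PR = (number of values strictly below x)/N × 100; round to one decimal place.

N = 12.
Strictly below 151: 8. Equal to 151: 2.
PR = 8/12 × 100 = 66.7

66.7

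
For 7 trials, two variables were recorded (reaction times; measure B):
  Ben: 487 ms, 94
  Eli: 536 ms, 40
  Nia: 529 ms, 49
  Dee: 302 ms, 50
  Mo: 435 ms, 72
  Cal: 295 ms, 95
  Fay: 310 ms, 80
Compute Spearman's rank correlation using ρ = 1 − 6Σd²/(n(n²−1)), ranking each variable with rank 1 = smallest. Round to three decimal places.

-0.679

Ranks of variable 1: 5, 7, 6, 2, 4, 1, 3
Ranks of variable 2: 6, 1, 2, 3, 4, 7, 5
d = r₁ − r₂: -1, 6, 4, -1, 0, -6, -2
d²: 1, 36, 16, 1, 0, 36, 4; Σd² = 94
ρ = 1 − 6·94/(7·48) = 1 − 564/336 = -0.679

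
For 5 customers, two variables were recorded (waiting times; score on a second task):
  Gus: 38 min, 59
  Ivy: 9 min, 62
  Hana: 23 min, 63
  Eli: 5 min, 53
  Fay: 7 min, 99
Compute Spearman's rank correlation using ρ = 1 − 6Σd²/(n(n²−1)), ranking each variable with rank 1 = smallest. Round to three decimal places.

0.100

Ranks of variable 1: 5, 3, 4, 1, 2
Ranks of variable 2: 2, 3, 4, 1, 5
d = r₁ − r₂: 3, 0, 0, 0, -3
d²: 9, 0, 0, 0, 9; Σd² = 18
ρ = 1 − 6·18/(5·24) = 1 − 108/120 = 0.100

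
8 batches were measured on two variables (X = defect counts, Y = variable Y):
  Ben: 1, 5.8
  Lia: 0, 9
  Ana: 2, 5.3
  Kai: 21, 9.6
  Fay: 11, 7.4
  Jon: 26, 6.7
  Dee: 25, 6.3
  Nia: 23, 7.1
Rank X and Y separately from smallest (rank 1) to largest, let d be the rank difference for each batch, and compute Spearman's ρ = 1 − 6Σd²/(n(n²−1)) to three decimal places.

-0.024

Ranks of variable 1: 2, 1, 3, 5, 4, 8, 7, 6
Ranks of variable 2: 2, 7, 1, 8, 6, 4, 3, 5
d = r₁ − r₂: 0, -6, 2, -3, -2, 4, 4, 1
d²: 0, 36, 4, 9, 4, 16, 16, 1; Σd² = 86
ρ = 1 − 6·86/(8·63) = 1 − 516/504 = -0.024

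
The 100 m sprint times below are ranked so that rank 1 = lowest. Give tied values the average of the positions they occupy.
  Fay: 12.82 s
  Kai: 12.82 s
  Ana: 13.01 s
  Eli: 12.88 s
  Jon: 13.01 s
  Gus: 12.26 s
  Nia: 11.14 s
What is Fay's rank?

3.5

Sorted (ascending): 11.14, 12.26, 12.82, 12.82, 12.88, 13.01, 13.01
The 2 values of 12.82 occupy positions 3–4 → average rank (3+4)/2 = 3.5.
The 2 values of 13.01 occupy positions 6–7 → average rank (6+7)/2 = 6.5.
Fay has value 12.82 s → rank 3.5.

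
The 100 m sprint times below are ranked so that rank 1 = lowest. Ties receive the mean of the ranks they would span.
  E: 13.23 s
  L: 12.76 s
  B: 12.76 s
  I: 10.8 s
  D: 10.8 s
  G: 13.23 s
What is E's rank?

5.5

Sorted (ascending): 10.8, 10.8, 12.76, 12.76, 13.23, 13.23
The 2 values of 10.8 occupy positions 1–2 → average rank (1+2)/2 = 1.5.
The 2 values of 12.76 occupy positions 3–4 → average rank (3+4)/2 = 3.5.
The 2 values of 13.23 occupy positions 5–6 → average rank (5+6)/2 = 5.5.
E has value 13.23 s → rank 5.5.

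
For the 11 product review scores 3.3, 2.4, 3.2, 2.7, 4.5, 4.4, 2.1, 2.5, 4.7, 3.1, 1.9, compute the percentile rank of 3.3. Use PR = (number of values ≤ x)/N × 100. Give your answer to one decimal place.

N = 11.
Strictly below 3.3: 7. Equal to 3.3: 1.
PR = 8/11 × 100 = 72.7

72.7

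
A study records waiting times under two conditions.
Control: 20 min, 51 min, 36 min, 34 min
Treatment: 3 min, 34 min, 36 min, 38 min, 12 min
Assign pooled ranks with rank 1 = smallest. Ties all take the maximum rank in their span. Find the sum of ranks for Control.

24

Sorted (ascending): 3, 12, 20, 34, 34, 36, 36, 38, 51
The 2 values of 34 occupy positions 4–5 → each gets rank 5.
The 2 values of 36 occupy positions 6–7 → each gets rank 7.
Control values → pooled ranks: 20→3, 51→9, 36→7, 34→5
Rank sum = 3 + 9 + 7 + 5 = 24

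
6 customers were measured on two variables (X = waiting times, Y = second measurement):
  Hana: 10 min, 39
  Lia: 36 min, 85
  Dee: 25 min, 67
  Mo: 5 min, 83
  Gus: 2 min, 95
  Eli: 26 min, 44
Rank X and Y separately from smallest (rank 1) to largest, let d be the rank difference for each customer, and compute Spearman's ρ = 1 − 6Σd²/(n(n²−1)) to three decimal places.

Ranks of variable 1: 3, 6, 4, 2, 1, 5
Ranks of variable 2: 1, 5, 3, 4, 6, 2
d = r₁ − r₂: 2, 1, 1, -2, -5, 3
d²: 4, 1, 1, 4, 25, 9; Σd² = 44
ρ = 1 − 6·44/(6·35) = 1 − 264/210 = -0.257

-0.257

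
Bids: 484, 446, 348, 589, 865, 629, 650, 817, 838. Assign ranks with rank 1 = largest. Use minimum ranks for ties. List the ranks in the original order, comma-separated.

7, 8, 9, 6, 1, 5, 4, 3, 2

Sorted (descending): 865, 838, 817, 650, 629, 589, 484, 446, 348
No ties — each value takes its position as its rank.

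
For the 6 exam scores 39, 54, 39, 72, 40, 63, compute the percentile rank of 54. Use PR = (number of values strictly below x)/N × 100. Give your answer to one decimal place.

N = 6.
Strictly below 54: 3. Equal to 54: 1.
PR = 3/6 × 100 = 50.0

50.0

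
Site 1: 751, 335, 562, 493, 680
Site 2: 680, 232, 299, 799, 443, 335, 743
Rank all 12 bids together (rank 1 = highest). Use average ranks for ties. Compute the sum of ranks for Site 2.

Sorted (descending): 799, 751, 743, 680, 680, 562, 493, 443, 335, 335, 299, 232
The 2 values of 680 occupy positions 4–5 → average rank (4+5)/2 = 4.5.
The 2 values of 335 occupy positions 9–10 → average rank (9+10)/2 = 9.5.
Site 2 values → pooled ranks: 680→4.5, 232→12, 299→11, 799→1, 443→8, 335→9.5, 743→3
Rank sum = 4.5 + 12 + 11 + 1 + 8 + 9.5 + 3 = 49

49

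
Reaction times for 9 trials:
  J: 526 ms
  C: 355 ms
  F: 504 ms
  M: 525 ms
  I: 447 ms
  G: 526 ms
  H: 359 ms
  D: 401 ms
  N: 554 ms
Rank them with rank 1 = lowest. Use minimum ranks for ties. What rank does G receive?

Sorted (ascending): 355, 359, 401, 447, 504, 525, 526, 526, 554
The 2 values of 526 occupy positions 7–8 → each gets rank 7.
G has value 526 ms → rank 7.

7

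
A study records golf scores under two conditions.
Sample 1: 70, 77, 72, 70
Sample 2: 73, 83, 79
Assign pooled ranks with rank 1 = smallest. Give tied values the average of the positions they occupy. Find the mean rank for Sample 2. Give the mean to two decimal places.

Sorted (ascending): 70, 70, 72, 73, 77, 79, 83
The 2 values of 70 occupy positions 1–2 → average rank (1+2)/2 = 1.5.
Sample 2 values → pooled ranks: 73→4, 83→7, 79→6
Mean rank = (4 + 7 + 6) / 3 = 5.67

5.67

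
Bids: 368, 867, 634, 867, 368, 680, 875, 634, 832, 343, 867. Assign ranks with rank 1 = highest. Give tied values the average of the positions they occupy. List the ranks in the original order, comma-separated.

Sorted (descending): 875, 867, 867, 867, 832, 680, 634, 634, 368, 368, 343
The 3 values of 867 occupy positions 2–4 → average rank 3.
The 2 values of 634 occupy positions 7–8 → average rank (7+8)/2 = 7.5.
The 2 values of 368 occupy positions 9–10 → average rank (9+10)/2 = 9.5.

9.5, 3, 7.5, 3, 9.5, 6, 1, 7.5, 5, 11, 3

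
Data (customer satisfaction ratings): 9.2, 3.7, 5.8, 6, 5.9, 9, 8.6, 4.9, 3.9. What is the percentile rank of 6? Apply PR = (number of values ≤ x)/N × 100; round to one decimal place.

66.7

N = 9.
Strictly below 6: 5. Equal to 6: 1.
PR = 6/9 × 100 = 66.7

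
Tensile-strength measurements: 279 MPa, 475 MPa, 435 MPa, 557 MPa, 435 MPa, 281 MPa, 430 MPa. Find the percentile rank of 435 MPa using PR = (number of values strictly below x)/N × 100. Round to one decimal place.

42.9

N = 7.
Strictly below 435: 3. Equal to 435: 2.
PR = 3/7 × 100 = 42.9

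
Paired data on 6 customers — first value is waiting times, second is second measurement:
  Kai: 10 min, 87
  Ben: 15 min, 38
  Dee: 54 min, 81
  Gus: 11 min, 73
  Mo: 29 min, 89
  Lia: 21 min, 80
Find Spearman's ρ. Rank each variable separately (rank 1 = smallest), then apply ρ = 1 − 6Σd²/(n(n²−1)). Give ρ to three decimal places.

0.257

Ranks of variable 1: 1, 3, 6, 2, 5, 4
Ranks of variable 2: 5, 1, 4, 2, 6, 3
d = r₁ − r₂: -4, 2, 2, 0, -1, 1
d²: 16, 4, 4, 0, 1, 1; Σd² = 26
ρ = 1 − 6·26/(6·35) = 1 − 156/210 = 0.257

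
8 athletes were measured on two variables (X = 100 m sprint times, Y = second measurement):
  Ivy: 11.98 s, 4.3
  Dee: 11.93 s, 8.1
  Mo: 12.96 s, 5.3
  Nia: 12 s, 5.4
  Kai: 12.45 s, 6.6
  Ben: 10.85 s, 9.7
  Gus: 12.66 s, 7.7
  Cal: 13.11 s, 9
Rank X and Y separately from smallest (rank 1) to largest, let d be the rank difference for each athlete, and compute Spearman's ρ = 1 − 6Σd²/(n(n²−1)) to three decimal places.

-0.167

Ranks of variable 1: 3, 2, 7, 4, 5, 1, 6, 8
Ranks of variable 2: 1, 6, 2, 3, 4, 8, 5, 7
d = r₁ − r₂: 2, -4, 5, 1, 1, -7, 1, 1
d²: 4, 16, 25, 1, 1, 49, 1, 1; Σd² = 98
ρ = 1 − 6·98/(8·63) = 1 − 588/504 = -0.167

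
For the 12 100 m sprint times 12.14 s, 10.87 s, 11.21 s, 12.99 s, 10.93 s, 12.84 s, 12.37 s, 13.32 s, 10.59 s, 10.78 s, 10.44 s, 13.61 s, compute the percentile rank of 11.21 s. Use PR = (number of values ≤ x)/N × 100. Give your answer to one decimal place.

50.0

N = 12.
Strictly below 11.21: 5. Equal to 11.21: 1.
PR = 6/12 × 100 = 50.0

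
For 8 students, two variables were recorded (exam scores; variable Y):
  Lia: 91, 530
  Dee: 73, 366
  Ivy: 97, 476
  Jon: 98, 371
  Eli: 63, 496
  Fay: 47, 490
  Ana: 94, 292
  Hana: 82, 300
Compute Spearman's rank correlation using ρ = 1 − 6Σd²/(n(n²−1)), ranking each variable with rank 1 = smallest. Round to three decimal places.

Ranks of variable 1: 5, 3, 7, 8, 2, 1, 6, 4
Ranks of variable 2: 8, 3, 5, 4, 7, 6, 1, 2
d = r₁ − r₂: -3, 0, 2, 4, -5, -5, 5, 2
d²: 9, 0, 4, 16, 25, 25, 25, 4; Σd² = 108
ρ = 1 − 6·108/(8·63) = 1 − 648/504 = -0.286

-0.286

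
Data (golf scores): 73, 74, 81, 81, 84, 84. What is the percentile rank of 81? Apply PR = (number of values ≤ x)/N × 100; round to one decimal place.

N = 6.
Strictly below 81: 2. Equal to 81: 2.
PR = 4/6 × 100 = 66.7

66.7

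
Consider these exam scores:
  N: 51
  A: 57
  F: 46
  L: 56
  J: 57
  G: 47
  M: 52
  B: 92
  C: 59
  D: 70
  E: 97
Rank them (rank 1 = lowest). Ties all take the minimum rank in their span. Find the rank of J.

6

Sorted (ascending): 46, 47, 51, 52, 56, 57, 57, 59, 70, 92, 97
The 2 values of 57 occupy positions 6–7 → each gets rank 6.
J has value 57 → rank 6.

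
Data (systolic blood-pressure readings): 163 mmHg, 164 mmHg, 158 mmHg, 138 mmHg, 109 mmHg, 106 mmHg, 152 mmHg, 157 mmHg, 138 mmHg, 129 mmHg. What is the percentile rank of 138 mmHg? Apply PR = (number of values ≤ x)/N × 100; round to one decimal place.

50.0

N = 10.
Strictly below 138: 3. Equal to 138: 2.
PR = 5/10 × 100 = 50.0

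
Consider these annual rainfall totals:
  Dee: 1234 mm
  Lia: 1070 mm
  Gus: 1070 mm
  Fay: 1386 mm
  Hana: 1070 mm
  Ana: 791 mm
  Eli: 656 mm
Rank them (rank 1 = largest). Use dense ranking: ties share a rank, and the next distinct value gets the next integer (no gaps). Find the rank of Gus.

Sorted (descending): 1386, 1234, 1070, 1070, 1070, 791, 656
The 3 values of 1070 share dense rank 3.
Remaining distinct values take the next consecutive integers.
Gus has value 1070 mm → rank 3.

3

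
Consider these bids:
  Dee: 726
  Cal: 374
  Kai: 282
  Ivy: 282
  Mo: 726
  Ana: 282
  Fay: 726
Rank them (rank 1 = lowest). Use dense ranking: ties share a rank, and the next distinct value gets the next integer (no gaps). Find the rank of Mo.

Sorted (ascending): 282, 282, 282, 374, 726, 726, 726
The 3 values of 282 share dense rank 1.
The 3 values of 726 share dense rank 3.
Remaining distinct values take the next consecutive integers.
Mo has value 726 → rank 3.

3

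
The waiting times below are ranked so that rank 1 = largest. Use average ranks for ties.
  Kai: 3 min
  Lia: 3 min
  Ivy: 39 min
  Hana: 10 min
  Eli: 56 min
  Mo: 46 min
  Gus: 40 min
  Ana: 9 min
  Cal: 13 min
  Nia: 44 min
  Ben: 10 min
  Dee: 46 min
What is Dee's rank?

Sorted (descending): 56, 46, 46, 44, 40, 39, 13, 10, 10, 9, 3, 3
The 2 values of 46 occupy positions 2–3 → average rank (2+3)/2 = 2.5.
The 2 values of 10 occupy positions 8–9 → average rank (8+9)/2 = 8.5.
The 2 values of 3 occupy positions 11–12 → average rank (11+12)/2 = 11.5.
Dee has value 46 min → rank 2.5.

2.5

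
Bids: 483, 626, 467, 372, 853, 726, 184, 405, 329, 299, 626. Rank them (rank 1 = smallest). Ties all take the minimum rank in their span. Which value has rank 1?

Sorted (ascending): 184, 299, 329, 372, 405, 467, 483, 626, 626, 726, 853
The 2 values of 626 occupy positions 8–9 → each gets rank 8.
Rank 1 → value 184.

184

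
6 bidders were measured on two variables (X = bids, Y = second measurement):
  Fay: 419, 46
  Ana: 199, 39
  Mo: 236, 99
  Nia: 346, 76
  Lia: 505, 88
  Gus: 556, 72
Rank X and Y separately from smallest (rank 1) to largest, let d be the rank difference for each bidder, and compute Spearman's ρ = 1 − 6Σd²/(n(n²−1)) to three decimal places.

0.143

Ranks of variable 1: 4, 1, 2, 3, 5, 6
Ranks of variable 2: 2, 1, 6, 4, 5, 3
d = r₁ − r₂: 2, 0, -4, -1, 0, 3
d²: 4, 0, 16, 1, 0, 9; Σd² = 30
ρ = 1 − 6·30/(6·35) = 1 − 180/210 = 0.143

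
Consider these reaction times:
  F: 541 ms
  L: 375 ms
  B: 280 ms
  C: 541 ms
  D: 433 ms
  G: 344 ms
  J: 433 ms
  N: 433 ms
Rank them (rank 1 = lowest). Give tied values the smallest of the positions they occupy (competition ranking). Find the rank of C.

7

Sorted (ascending): 280, 344, 375, 433, 433, 433, 541, 541
The 3 values of 433 occupy positions 4–6 → each gets rank 4.
The 2 values of 541 occupy positions 7–8 → each gets rank 7.
C has value 541 ms → rank 7.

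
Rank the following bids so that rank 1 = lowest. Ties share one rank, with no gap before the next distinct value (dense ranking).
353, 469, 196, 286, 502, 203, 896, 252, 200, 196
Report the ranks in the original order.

Sorted (ascending): 196, 196, 200, 203, 252, 286, 353, 469, 502, 896
The 2 values of 196 share dense rank 1.
Remaining distinct values take the next consecutive integers.

6, 7, 1, 5, 8, 3, 9, 4, 2, 1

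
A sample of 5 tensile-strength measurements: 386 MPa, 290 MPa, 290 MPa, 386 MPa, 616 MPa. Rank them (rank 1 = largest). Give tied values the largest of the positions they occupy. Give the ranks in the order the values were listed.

3, 5, 5, 3, 1

Sorted (descending): 616, 386, 386, 290, 290
The 2 values of 386 occupy positions 2–3 → each gets rank 3.
The 2 values of 290 occupy positions 4–5 → each gets rank 5.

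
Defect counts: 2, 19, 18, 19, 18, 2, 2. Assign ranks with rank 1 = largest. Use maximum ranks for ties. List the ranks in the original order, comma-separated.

7, 2, 4, 2, 4, 7, 7

Sorted (descending): 19, 19, 18, 18, 2, 2, 2
The 2 values of 19 occupy positions 1–2 → each gets rank 2.
The 2 values of 18 occupy positions 3–4 → each gets rank 4.
The 3 values of 2 occupy positions 5–7 → each gets rank 7.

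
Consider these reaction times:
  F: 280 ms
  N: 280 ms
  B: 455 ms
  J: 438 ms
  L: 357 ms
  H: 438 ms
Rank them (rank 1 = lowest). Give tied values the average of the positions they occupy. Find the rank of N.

1.5

Sorted (ascending): 280, 280, 357, 438, 438, 455
The 2 values of 280 occupy positions 1–2 → average rank (1+2)/2 = 1.5.
The 2 values of 438 occupy positions 4–5 → average rank (4+5)/2 = 4.5.
N has value 280 ms → rank 1.5.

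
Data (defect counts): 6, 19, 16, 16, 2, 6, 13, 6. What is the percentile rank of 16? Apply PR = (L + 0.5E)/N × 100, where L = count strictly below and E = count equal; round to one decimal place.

75.0

N = 8.
Strictly below 16: 5. Equal to 16: 2.
PR = (5 + 0.5·2)/8 × 100 = 75.0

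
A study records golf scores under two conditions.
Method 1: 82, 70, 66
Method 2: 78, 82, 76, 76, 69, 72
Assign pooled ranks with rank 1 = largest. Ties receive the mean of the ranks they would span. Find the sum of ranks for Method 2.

27.5

Sorted (descending): 82, 82, 78, 76, 76, 72, 70, 69, 66
The 2 values of 82 occupy positions 1–2 → average rank (1+2)/2 = 1.5.
The 2 values of 76 occupy positions 4–5 → average rank (4+5)/2 = 4.5.
Method 2 values → pooled ranks: 78→3, 82→1.5, 76→4.5, 76→4.5, 69→8, 72→6
Rank sum = 3 + 1.5 + 4.5 + 4.5 + 8 + 6 = 27.5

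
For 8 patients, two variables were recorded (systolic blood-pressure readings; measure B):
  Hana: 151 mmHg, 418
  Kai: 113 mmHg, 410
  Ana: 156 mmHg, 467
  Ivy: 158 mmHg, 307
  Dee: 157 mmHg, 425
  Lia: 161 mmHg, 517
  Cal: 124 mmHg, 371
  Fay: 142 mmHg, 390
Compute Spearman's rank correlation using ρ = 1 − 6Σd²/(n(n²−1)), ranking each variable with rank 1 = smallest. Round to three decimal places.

0.405

Ranks of variable 1: 4, 1, 5, 7, 6, 8, 2, 3
Ranks of variable 2: 5, 4, 7, 1, 6, 8, 2, 3
d = r₁ − r₂: -1, -3, -2, 6, 0, 0, 0, 0
d²: 1, 9, 4, 36, 0, 0, 0, 0; Σd² = 50
ρ = 1 − 6·50/(8·63) = 1 − 300/504 = 0.405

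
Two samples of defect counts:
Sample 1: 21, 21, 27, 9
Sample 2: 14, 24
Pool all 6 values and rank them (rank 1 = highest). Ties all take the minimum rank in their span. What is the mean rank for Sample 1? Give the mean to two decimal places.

3.25

Sorted (descending): 27, 24, 21, 21, 14, 9
The 2 values of 21 occupy positions 3–4 → each gets rank 3.
Sample 1 values → pooled ranks: 21→3, 21→3, 27→1, 9→6
Mean rank = (3 + 3 + 1 + 6) / 4 = 3.25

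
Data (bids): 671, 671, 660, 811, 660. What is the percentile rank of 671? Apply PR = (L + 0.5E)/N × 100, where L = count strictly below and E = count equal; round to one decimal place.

N = 5.
Strictly below 671: 2. Equal to 671: 2.
PR = (2 + 0.5·2)/5 × 100 = 60.0

60.0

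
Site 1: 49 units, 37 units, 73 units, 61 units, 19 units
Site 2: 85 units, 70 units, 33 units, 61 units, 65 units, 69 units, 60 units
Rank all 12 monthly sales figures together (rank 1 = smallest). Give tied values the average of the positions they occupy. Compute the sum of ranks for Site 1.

Sorted (ascending): 19, 33, 37, 49, 60, 61, 61, 65, 69, 70, 73, 85
The 2 values of 61 occupy positions 6–7 → average rank (6+7)/2 = 6.5.
Site 1 values → pooled ranks: 49→4, 37→3, 73→11, 61→6.5, 19→1
Rank sum = 4 + 3 + 11 + 6.5 + 1 = 25.5

25.5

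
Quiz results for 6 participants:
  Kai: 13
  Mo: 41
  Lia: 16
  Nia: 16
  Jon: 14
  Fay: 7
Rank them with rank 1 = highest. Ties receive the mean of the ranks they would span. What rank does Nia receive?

Sorted (descending): 41, 16, 16, 14, 13, 7
The 2 values of 16 occupy positions 2–3 → average rank (2+3)/2 = 2.5.
Nia has value 16 → rank 2.5.

2.5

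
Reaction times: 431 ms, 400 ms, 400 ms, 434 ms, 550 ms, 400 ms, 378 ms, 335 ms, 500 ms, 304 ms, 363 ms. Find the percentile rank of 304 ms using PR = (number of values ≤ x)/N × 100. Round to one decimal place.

N = 11.
Strictly below 304: 0. Equal to 304: 1.
PR = 1/11 × 100 = 9.1

9.1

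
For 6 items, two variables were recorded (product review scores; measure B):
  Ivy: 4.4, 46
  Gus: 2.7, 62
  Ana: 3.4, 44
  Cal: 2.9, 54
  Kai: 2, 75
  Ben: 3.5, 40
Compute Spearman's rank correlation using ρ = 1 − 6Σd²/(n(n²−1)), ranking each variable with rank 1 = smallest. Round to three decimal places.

Ranks of variable 1: 6, 2, 4, 3, 1, 5
Ranks of variable 2: 3, 5, 2, 4, 6, 1
d = r₁ − r₂: 3, -3, 2, -1, -5, 4
d²: 9, 9, 4, 1, 25, 16; Σd² = 64
ρ = 1 − 6·64/(6·35) = 1 − 384/210 = -0.829

-0.829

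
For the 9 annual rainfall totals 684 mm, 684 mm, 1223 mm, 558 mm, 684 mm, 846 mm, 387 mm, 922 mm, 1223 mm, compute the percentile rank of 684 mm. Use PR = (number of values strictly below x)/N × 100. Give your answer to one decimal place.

22.2

N = 9.
Strictly below 684: 2. Equal to 684: 3.
PR = 2/9 × 100 = 22.2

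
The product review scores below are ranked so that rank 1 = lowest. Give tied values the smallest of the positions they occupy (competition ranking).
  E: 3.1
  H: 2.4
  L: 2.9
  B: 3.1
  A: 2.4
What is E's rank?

Sorted (ascending): 2.4, 2.4, 2.9, 3.1, 3.1
The 2 values of 2.4 occupy positions 1–2 → each gets rank 1.
The 2 values of 3.1 occupy positions 4–5 → each gets rank 4.
E has value 3.1 → rank 4.

4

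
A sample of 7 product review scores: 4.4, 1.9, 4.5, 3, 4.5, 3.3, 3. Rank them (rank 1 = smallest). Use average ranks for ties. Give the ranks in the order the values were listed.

5, 1, 6.5, 2.5, 6.5, 4, 2.5

Sorted (ascending): 1.9, 3, 3, 3.3, 4.4, 4.5, 4.5
The 2 values of 3 occupy positions 2–3 → average rank (2+3)/2 = 2.5.
The 2 values of 4.5 occupy positions 6–7 → average rank (6+7)/2 = 6.5.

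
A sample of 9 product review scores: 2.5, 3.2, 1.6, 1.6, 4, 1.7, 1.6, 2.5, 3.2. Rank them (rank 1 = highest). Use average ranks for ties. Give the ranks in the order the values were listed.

Sorted (descending): 4, 3.2, 3.2, 2.5, 2.5, 1.7, 1.6, 1.6, 1.6
The 2 values of 3.2 occupy positions 2–3 → average rank (2+3)/2 = 2.5.
The 2 values of 2.5 occupy positions 4–5 → average rank (4+5)/2 = 4.5.
The 3 values of 1.6 occupy positions 7–9 → average rank 8.

4.5, 2.5, 8, 8, 1, 6, 8, 4.5, 2.5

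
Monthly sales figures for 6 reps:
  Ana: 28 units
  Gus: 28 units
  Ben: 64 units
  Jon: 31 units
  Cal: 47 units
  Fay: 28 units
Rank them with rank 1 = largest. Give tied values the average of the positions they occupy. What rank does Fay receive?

5

Sorted (descending): 64, 47, 31, 28, 28, 28
The 3 values of 28 occupy positions 4–6 → average rank 5.
Fay has value 28 units → rank 5.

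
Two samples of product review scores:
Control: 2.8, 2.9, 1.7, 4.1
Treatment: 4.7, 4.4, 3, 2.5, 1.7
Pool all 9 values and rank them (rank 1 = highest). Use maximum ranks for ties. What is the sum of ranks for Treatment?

Sorted (descending): 4.7, 4.4, 4.1, 3, 2.9, 2.8, 2.5, 1.7, 1.7
The 2 values of 1.7 occupy positions 8–9 → each gets rank 9.
Treatment values → pooled ranks: 4.7→1, 4.4→2, 3→4, 2.5→7, 1.7→9
Rank sum = 1 + 2 + 4 + 7 + 9 = 23

23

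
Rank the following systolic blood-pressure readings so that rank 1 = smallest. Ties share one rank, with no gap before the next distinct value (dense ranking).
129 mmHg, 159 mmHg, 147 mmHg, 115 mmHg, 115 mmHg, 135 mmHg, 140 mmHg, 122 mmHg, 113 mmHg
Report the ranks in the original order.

4, 8, 7, 2, 2, 5, 6, 3, 1

Sorted (ascending): 113, 115, 115, 122, 129, 135, 140, 147, 159
The 2 values of 115 share dense rank 2.
Remaining distinct values take the next consecutive integers.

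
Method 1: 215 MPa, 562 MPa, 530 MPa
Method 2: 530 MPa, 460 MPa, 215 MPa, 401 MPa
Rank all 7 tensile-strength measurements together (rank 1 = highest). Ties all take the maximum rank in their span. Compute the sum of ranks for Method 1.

11

Sorted (descending): 562, 530, 530, 460, 401, 215, 215
The 2 values of 530 occupy positions 2–3 → each gets rank 3.
The 2 values of 215 occupy positions 6–7 → each gets rank 7.
Method 1 values → pooled ranks: 215→7, 562→1, 530→3
Rank sum = 7 + 1 + 3 = 11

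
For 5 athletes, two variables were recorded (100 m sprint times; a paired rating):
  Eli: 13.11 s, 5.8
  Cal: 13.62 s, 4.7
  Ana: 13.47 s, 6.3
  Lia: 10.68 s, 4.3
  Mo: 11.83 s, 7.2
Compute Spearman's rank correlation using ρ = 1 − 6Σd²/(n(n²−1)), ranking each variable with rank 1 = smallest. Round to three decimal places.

0.100

Ranks of variable 1: 3, 5, 4, 1, 2
Ranks of variable 2: 3, 2, 4, 1, 5
d = r₁ − r₂: 0, 3, 0, 0, -3
d²: 0, 9, 0, 0, 9; Σd² = 18
ρ = 1 − 6·18/(5·24) = 1 − 108/120 = 0.100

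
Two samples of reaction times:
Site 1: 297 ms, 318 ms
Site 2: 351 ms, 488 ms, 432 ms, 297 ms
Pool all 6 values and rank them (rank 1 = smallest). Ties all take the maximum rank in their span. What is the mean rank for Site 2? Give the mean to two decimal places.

4.25

Sorted (ascending): 297, 297, 318, 351, 432, 488
The 2 values of 297 occupy positions 1–2 → each gets rank 2.
Site 2 values → pooled ranks: 351→4, 488→6, 432→5, 297→2
Mean rank = (4 + 6 + 5 + 2) / 4 = 4.25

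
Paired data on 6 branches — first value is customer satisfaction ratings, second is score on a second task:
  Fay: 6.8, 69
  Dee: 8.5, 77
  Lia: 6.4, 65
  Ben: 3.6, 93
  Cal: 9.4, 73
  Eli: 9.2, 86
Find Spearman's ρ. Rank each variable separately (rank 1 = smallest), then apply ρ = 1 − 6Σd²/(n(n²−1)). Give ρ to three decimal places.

Ranks of variable 1: 3, 4, 2, 1, 6, 5
Ranks of variable 2: 2, 4, 1, 6, 3, 5
d = r₁ − r₂: 1, 0, 1, -5, 3, 0
d²: 1, 0, 1, 25, 9, 0; Σd² = 36
ρ = 1 − 6·36/(6·35) = 1 − 216/210 = -0.029

-0.029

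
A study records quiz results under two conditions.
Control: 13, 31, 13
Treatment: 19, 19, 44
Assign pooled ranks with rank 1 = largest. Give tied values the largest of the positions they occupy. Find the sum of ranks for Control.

14

Sorted (descending): 44, 31, 19, 19, 13, 13
The 2 values of 19 occupy positions 3–4 → each gets rank 4.
The 2 values of 13 occupy positions 5–6 → each gets rank 6.
Control values → pooled ranks: 13→6, 31→2, 13→6
Rank sum = 6 + 2 + 6 = 14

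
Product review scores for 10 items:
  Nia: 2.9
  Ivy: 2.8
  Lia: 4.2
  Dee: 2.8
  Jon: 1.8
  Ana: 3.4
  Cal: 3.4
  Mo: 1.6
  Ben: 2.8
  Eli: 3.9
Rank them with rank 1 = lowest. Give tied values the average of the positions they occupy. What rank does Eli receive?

9

Sorted (ascending): 1.6, 1.8, 2.8, 2.8, 2.8, 2.9, 3.4, 3.4, 3.9, 4.2
The 3 values of 2.8 occupy positions 3–5 → average rank 4.
The 2 values of 3.4 occupy positions 7–8 → average rank (7+8)/2 = 7.5.
Eli has value 3.9 → rank 9.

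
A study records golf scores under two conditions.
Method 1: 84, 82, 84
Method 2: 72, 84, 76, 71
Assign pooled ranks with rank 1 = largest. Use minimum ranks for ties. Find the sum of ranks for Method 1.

6

Sorted (descending): 84, 84, 84, 82, 76, 72, 71
The 3 values of 84 occupy positions 1–3 → each gets rank 1.
Method 1 values → pooled ranks: 84→1, 82→4, 84→1
Rank sum = 1 + 4 + 1 = 6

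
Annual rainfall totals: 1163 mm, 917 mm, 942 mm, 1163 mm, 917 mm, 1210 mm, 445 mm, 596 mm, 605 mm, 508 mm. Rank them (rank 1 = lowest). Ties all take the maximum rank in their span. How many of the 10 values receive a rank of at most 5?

Sorted (ascending): 445, 508, 596, 605, 917, 917, 942, 1163, 1163, 1210
The 2 values of 917 occupy positions 5–6 → each gets rank 6.
The 2 values of 1163 occupy positions 8–9 → each gets rank 9.
Ranks ≤ 5: {1, 2, 3, 4} → 4 values.

4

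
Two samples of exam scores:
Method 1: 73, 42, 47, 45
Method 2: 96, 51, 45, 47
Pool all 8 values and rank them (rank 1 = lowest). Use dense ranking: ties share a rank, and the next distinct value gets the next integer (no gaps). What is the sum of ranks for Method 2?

Sorted (ascending): 42, 45, 45, 47, 47, 51, 73, 96
The 2 values of 45 share dense rank 2.
The 2 values of 47 share dense rank 3.
Remaining distinct values take the next consecutive integers.
Method 2 values → pooled ranks: 96→6, 51→4, 45→2, 47→3
Rank sum = 6 + 4 + 2 + 3 = 15

15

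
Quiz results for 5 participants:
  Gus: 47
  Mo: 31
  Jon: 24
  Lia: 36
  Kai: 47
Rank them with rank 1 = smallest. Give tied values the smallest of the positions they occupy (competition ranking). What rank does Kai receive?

4

Sorted (ascending): 24, 31, 36, 47, 47
The 2 values of 47 occupy positions 4–5 → each gets rank 4.
Kai has value 47 → rank 4.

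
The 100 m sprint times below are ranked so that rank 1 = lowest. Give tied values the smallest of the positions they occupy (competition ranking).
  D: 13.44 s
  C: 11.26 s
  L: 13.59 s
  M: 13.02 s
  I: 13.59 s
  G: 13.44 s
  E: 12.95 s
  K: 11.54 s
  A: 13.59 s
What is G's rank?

5

Sorted (ascending): 11.26, 11.54, 12.95, 13.02, 13.44, 13.44, 13.59, 13.59, 13.59
The 2 values of 13.44 occupy positions 5–6 → each gets rank 5.
The 3 values of 13.59 occupy positions 7–9 → each gets rank 7.
G has value 13.44 s → rank 5.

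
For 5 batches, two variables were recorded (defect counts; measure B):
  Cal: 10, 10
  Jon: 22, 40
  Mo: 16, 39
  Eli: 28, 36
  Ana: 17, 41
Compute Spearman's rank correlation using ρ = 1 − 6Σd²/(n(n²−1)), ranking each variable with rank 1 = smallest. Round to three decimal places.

0.300

Ranks of variable 1: 1, 4, 2, 5, 3
Ranks of variable 2: 1, 4, 3, 2, 5
d = r₁ − r₂: 0, 0, -1, 3, -2
d²: 0, 0, 1, 9, 4; Σd² = 14
ρ = 1 − 6·14/(5·24) = 1 − 84/120 = 0.300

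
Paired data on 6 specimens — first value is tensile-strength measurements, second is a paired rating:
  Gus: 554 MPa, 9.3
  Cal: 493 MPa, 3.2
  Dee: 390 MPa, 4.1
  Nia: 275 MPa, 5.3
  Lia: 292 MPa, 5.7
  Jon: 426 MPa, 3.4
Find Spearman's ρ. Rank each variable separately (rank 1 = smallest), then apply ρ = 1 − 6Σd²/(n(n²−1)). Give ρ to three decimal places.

Ranks of variable 1: 6, 5, 3, 1, 2, 4
Ranks of variable 2: 6, 1, 3, 4, 5, 2
d = r₁ − r₂: 0, 4, 0, -3, -3, 2
d²: 0, 16, 0, 9, 9, 4; Σd² = 38
ρ = 1 − 6·38/(6·35) = 1 − 228/210 = -0.086

-0.086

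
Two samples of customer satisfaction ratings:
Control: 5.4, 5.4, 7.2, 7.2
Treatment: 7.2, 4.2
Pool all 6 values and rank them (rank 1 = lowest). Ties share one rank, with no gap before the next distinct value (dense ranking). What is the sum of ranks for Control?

10

Sorted (ascending): 4.2, 5.4, 5.4, 7.2, 7.2, 7.2
The 2 values of 5.4 share dense rank 2.
The 3 values of 7.2 share dense rank 3.
Remaining distinct values take the next consecutive integers.
Control values → pooled ranks: 5.4→2, 5.4→2, 7.2→3, 7.2→3
Rank sum = 2 + 2 + 3 + 3 = 10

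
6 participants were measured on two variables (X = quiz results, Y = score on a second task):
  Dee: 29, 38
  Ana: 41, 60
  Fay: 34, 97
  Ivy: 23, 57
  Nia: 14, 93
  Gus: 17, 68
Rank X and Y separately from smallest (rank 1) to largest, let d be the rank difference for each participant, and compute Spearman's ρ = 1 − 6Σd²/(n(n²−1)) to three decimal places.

-0.143

Ranks of variable 1: 4, 6, 5, 3, 1, 2
Ranks of variable 2: 1, 3, 6, 2, 5, 4
d = r₁ − r₂: 3, 3, -1, 1, -4, -2
d²: 9, 9, 1, 1, 16, 4; Σd² = 40
ρ = 1 − 6·40/(6·35) = 1 − 240/210 = -0.143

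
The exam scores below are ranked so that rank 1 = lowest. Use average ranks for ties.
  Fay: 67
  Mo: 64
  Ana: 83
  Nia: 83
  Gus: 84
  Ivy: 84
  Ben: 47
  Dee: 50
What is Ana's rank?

5.5

Sorted (ascending): 47, 50, 64, 67, 83, 83, 84, 84
The 2 values of 83 occupy positions 5–6 → average rank (5+6)/2 = 5.5.
The 2 values of 84 occupy positions 7–8 → average rank (7+8)/2 = 7.5.
Ana has value 83 → rank 5.5.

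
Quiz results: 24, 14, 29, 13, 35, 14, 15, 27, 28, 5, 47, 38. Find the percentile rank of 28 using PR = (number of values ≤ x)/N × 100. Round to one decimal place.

66.7

N = 12.
Strictly below 28: 7. Equal to 28: 1.
PR = 8/12 × 100 = 66.7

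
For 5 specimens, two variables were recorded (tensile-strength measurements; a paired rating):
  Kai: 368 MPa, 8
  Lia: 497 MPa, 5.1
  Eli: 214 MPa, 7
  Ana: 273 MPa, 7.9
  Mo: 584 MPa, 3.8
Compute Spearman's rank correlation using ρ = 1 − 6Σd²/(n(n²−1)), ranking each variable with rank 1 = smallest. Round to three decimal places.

Ranks of variable 1: 3, 4, 1, 2, 5
Ranks of variable 2: 5, 2, 3, 4, 1
d = r₁ − r₂: -2, 2, -2, -2, 4
d²: 4, 4, 4, 4, 16; Σd² = 32
ρ = 1 − 6·32/(5·24) = 1 − 192/120 = -0.600

-0.600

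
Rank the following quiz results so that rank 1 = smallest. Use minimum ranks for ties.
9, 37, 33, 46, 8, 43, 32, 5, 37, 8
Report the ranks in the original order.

4, 7, 6, 10, 2, 9, 5, 1, 7, 2

Sorted (ascending): 5, 8, 8, 9, 32, 33, 37, 37, 43, 46
The 2 values of 8 occupy positions 2–3 → each gets rank 2.
The 2 values of 37 occupy positions 7–8 → each gets rank 7.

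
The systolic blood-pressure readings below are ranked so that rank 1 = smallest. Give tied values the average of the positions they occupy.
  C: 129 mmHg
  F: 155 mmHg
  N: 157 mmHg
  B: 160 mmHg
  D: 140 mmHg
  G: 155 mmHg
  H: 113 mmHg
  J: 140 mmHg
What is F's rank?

5.5

Sorted (ascending): 113, 129, 140, 140, 155, 155, 157, 160
The 2 values of 140 occupy positions 3–4 → average rank (3+4)/2 = 3.5.
The 2 values of 155 occupy positions 5–6 → average rank (5+6)/2 = 5.5.
F has value 155 mmHg → rank 5.5.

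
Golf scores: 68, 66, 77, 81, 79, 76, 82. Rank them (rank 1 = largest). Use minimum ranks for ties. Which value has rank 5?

76

Sorted (descending): 82, 81, 79, 77, 76, 68, 66
No ties — each value takes its position as its rank.
Rank 5 → value 76.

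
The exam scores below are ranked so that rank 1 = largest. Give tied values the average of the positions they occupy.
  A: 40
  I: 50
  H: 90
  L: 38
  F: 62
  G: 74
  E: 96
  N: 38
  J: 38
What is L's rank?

8

Sorted (descending): 96, 90, 74, 62, 50, 40, 38, 38, 38
The 3 values of 38 occupy positions 7–9 → average rank 8.
L has value 38 → rank 8.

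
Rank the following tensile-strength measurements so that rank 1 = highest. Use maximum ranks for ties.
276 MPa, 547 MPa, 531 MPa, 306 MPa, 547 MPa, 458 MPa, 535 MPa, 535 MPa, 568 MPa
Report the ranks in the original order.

9, 3, 6, 8, 3, 7, 5, 5, 1

Sorted (descending): 568, 547, 547, 535, 535, 531, 458, 306, 276
The 2 values of 547 occupy positions 2–3 → each gets rank 3.
The 2 values of 535 occupy positions 4–5 → each gets rank 5.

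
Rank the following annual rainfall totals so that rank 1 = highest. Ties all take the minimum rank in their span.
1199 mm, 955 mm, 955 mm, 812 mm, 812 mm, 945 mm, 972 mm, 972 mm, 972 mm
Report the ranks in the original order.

1, 5, 5, 8, 8, 7, 2, 2, 2

Sorted (descending): 1199, 972, 972, 972, 955, 955, 945, 812, 812
The 3 values of 972 occupy positions 2–4 → each gets rank 2.
The 2 values of 955 occupy positions 5–6 → each gets rank 5.
The 2 values of 812 occupy positions 8–9 → each gets rank 8.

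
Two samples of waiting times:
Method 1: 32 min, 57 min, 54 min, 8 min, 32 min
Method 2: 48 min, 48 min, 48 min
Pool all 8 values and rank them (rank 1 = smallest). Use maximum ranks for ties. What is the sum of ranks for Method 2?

Sorted (ascending): 8, 32, 32, 48, 48, 48, 54, 57
The 2 values of 32 occupy positions 2–3 → each gets rank 3.
The 3 values of 48 occupy positions 4–6 → each gets rank 6.
Method 2 values → pooled ranks: 48→6, 48→6, 48→6
Rank sum = 6 + 6 + 6 = 18

18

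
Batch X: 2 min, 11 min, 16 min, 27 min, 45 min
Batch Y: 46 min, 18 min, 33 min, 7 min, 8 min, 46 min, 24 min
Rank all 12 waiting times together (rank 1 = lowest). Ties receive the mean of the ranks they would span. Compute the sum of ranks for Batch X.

28

Sorted (ascending): 2, 7, 8, 11, 16, 18, 24, 27, 33, 45, 46, 46
The 2 values of 46 occupy positions 11–12 → average rank (11+12)/2 = 11.5.
Batch X values → pooled ranks: 2→1, 11→4, 16→5, 27→8, 45→10
Rank sum = 1 + 4 + 5 + 8 + 10 = 28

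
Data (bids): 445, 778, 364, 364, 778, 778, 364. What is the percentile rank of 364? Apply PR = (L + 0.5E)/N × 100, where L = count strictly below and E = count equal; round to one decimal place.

N = 7.
Strictly below 364: 0. Equal to 364: 3.
PR = (0 + 0.5·3)/7 × 100 = 21.4

21.4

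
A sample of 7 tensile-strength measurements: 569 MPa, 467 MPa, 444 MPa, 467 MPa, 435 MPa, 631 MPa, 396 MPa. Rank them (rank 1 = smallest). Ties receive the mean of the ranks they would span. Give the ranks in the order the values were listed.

Sorted (ascending): 396, 435, 444, 467, 467, 569, 631
The 2 values of 467 occupy positions 4–5 → average rank (4+5)/2 = 4.5.

6, 4.5, 3, 4.5, 2, 7, 1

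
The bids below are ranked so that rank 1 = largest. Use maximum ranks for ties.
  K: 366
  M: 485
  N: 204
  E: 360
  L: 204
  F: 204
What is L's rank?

Sorted (descending): 485, 366, 360, 204, 204, 204
The 3 values of 204 occupy positions 4–6 → each gets rank 6.
L has value 204 → rank 6.

6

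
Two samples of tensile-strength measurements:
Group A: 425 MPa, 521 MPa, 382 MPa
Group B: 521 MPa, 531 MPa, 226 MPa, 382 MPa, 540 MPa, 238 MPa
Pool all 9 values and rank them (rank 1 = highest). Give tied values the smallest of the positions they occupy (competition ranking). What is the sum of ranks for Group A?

Sorted (descending): 540, 531, 521, 521, 425, 382, 382, 238, 226
The 2 values of 521 occupy positions 3–4 → each gets rank 3.
The 2 values of 382 occupy positions 6–7 → each gets rank 6.
Group A values → pooled ranks: 425→5, 521→3, 382→6
Rank sum = 5 + 3 + 6 = 14

14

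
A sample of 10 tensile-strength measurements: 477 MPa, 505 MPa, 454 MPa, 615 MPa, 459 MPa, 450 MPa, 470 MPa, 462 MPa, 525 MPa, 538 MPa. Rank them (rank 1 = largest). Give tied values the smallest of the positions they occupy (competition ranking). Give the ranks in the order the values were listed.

5, 4, 9, 1, 8, 10, 6, 7, 3, 2

Sorted (descending): 615, 538, 525, 505, 477, 470, 462, 459, 454, 450
No ties — each value takes its position as its rank.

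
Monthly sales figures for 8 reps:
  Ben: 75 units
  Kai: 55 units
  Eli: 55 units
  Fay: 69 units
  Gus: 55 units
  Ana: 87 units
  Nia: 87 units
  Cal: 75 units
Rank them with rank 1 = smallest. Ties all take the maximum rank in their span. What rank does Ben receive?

Sorted (ascending): 55, 55, 55, 69, 75, 75, 87, 87
The 3 values of 55 occupy positions 1–3 → each gets rank 3.
The 2 values of 75 occupy positions 5–6 → each gets rank 6.
The 2 values of 87 occupy positions 7–8 → each gets rank 8.
Ben has value 75 units → rank 6.

6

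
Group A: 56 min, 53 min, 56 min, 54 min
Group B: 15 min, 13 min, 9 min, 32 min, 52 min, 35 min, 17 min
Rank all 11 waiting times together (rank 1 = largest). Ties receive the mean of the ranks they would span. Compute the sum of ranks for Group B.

Sorted (descending): 56, 56, 54, 53, 52, 35, 32, 17, 15, 13, 9
The 2 values of 56 occupy positions 1–2 → average rank (1+2)/2 = 1.5.
Group B values → pooled ranks: 15→9, 13→10, 9→11, 32→7, 52→5, 35→6, 17→8
Rank sum = 9 + 10 + 11 + 7 + 5 + 6 + 8 = 56

56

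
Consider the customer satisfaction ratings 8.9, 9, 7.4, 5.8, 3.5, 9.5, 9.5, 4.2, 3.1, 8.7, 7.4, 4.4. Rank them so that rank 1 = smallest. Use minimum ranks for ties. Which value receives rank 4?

Sorted (ascending): 3.1, 3.5, 4.2, 4.4, 5.8, 7.4, 7.4, 8.7, 8.9, 9, 9.5, 9.5
The 2 values of 7.4 occupy positions 6–7 → each gets rank 6.
The 2 values of 9.5 occupy positions 11–12 → each gets rank 11.
Rank 4 → value 4.4.

4.4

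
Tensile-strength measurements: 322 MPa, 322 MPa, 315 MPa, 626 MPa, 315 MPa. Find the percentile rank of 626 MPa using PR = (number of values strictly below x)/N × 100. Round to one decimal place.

80.0

N = 5.
Strictly below 626: 4. Equal to 626: 1.
PR = 4/5 × 100 = 80.0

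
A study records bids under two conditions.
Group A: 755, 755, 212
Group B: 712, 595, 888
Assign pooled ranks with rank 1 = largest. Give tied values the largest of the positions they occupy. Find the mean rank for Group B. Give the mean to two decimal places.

Sorted (descending): 888, 755, 755, 712, 595, 212
The 2 values of 755 occupy positions 2–3 → each gets rank 3.
Group B values → pooled ranks: 712→4, 595→5, 888→1
Mean rank = (4 + 5 + 1) / 3 = 3.33

3.33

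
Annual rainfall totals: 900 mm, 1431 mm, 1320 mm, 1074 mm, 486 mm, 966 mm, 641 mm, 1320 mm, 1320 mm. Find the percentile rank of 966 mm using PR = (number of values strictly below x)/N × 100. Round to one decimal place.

33.3

N = 9.
Strictly below 966: 3. Equal to 966: 1.
PR = 3/9 × 100 = 33.3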